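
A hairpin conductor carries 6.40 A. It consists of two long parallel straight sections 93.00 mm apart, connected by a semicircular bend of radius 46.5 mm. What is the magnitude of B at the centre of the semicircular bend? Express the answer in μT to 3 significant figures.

B ≈ 70.8 μT

The semicircular arc contributes B_arc = μ₀I·π/(4πR) = μ₀I/(4R) = 4.32×10⁻⁵ T.
Each semi-infinite lead is at perpendicular distance R = 0.0465 m from the centre, with the perpendicular foot at its near end, so it contributes μ₀I/(4πR); both point the same way, together 2.75×10⁻⁵ T.
Arc and leads all point the same direction: B = 4.32×10⁻⁵ + 2.75×10⁻⁵ = 7.08×10⁻⁵ T.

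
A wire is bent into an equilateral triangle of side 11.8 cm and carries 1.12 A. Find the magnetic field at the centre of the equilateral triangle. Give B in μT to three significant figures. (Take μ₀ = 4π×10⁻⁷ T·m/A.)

B ≈ 17.1 μT

Each side is a finite straight segment at perpendicular distance d = a/(2 tan(π/3)) = 0.03406 m from the centre, with end-angles ±π/3.
One side contributes B₁ = (μ₀I/4πd)·2 sin(π/3) = 5.69×10⁻⁶ T.
All 3 sides add in the same direction: B = 3 × 5.69×10⁻⁶ = 1.71×10⁻⁵ T.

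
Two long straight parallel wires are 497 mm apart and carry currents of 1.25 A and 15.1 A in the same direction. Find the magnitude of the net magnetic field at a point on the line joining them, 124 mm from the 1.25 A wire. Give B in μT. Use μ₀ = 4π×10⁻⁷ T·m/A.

B ≈ 6.08 μT

Each long wire gives B = μ₀I/(2πd). Distances are d₁ = 0.124 m and d₂ = 0.373 m.
B₁ = 2.02×10⁻⁶ T, B₂ = 8.10×10⁻⁶ T.
Between parallel currents the two contributions point in opposite directions, so they subtract. B = |B₁ − B₂| = |2.02×10⁻⁶ − 8.10×10⁻⁶| = 6.08×10⁻⁶ T.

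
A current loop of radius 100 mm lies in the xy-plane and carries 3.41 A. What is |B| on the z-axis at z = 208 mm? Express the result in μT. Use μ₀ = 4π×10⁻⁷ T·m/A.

B ≈ 1.74 μT

On the axis of a circular loop, B = μ₀IR² / [2(R²+z²)^(3/2)].
R² + z² = (0.1)² + (0.208)² = 0.05326 m², and (R²+z²)^(3/2) = 1.23×10⁻² m³.
B = (4π×10⁻⁷ × 3.41 × 0.01) / (2 × 1.23×10⁻²) = 1.74×10⁻⁶ T.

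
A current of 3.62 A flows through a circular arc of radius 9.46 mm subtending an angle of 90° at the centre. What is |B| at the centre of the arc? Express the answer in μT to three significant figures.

B ≈ 60.1 μT

The Biot–Savart field of a circular arc at its centre is B = μ₀Iφ/(4πR), with φ = 1.571 rad.
B = (4π×10⁻⁷ × 3.62 × 1.571) / (4π × 0.00946) = 6.01×10⁻⁵ T.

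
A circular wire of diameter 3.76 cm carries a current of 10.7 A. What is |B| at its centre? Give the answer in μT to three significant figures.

At the centre of a circular loop the Biot–Savart law gives B = μ₀I/(2R) (so R = 0.0188 m).
B = (4π×10⁻⁷ × 10.7) / (2 × 0.0188) = 3.58×10⁻⁴ T.

B ≈ 358 μT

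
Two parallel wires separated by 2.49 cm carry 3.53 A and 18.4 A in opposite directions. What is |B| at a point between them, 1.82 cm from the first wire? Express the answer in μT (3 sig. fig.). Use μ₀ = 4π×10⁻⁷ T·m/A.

B ≈ 588 μT

Each long wire gives B = μ₀I/(2πd). Distances are d₁ = 0.0182 m and d₂ = 0.0067 m.
B₁ = 3.88×10⁻⁵ T, B₂ = 5.49×10⁻⁴ T.
Between antiparallel currents both contributions point the same way, so they add. B = B₁ + B₂ = 3.88×10⁻⁵ + 5.49×10⁻⁴ = 5.88×10⁻⁴ T.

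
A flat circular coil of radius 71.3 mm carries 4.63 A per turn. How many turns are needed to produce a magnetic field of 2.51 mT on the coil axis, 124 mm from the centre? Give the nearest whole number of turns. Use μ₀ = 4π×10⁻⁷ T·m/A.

N = 497

For an N-turn coil, B = Nμ₀IR²/[2(R²+z²)^(3/2)]. A single turn gives B₁ = 5.05×10⁻⁶ T with R = 0.0713 m, z = 0.124 m.
N = B/B₁ = 2.51×10⁻³ / 5.05×10⁻⁶ = 496.69.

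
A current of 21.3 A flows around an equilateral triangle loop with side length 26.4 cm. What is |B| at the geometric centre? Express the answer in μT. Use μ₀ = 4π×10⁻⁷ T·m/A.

Each side is a finite straight segment at perpendicular distance d = a/(2 tan(π/3)) = 0.07621 m from the centre, with end-angles ±π/3.
One side contributes B₁ = (μ₀I/4πd)·2 sin(π/3) = 4.84×10⁻⁵ T.
All 3 sides add in the same direction: B = 3 × 4.84×10⁻⁵ = 1.45×10⁻⁴ T.

B ≈ 145 μT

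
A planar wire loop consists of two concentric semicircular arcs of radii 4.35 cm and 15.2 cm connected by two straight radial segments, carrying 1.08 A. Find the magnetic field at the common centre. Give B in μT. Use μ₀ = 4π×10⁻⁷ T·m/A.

B ≈ 5.57 μT

The radial connectors point toward the centre, so dl × r̂ = 0 and they contribute nothing.
Each semicircle gives μ₀I/(4R): inner arc 7.80×10⁻⁶ T, outer arc 2.23×10⁻⁶ T.
The two arcs carry current in opposite angular senses, so their fields oppose: B = |7.80×10⁻⁶ − 2.23×10⁻⁶| = 5.57×10⁻⁶ T.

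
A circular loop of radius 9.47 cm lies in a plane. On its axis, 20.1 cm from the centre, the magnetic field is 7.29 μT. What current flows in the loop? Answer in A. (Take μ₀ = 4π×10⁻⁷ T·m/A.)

I ≈ 14.2 A

On the axis of a loop, B = μ₀IR²/[2(R²+z²)^(3/2)], so I = 2B(R²+z²)^(3/2)/(μ₀R²).
R² + z² = 0.008968 + 0.0404 = 0.04937 m²; raised to 3/2 gives 1.10×10⁻² m³.
I = 2 × 7.29×10⁻⁶ × 1.10×10⁻² / (1.26×10⁻⁶ × 0.008968) = 14.2 A.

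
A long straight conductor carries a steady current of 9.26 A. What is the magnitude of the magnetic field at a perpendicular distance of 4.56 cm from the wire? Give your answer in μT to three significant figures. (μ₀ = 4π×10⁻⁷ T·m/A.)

For an infinitely long straight wire, B = μ₀I/(2πd).
B = (4π×10⁻⁷ × 9.26) / (2π × 0.0456) = 4.06×10⁻⁵ T.

B ≈ 40.6 μT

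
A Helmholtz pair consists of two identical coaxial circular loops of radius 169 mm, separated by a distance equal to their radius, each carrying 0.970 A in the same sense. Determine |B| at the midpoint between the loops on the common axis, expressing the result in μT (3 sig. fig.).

Each loop contributes B = μ₀IR²/[2(R²+z²)^(3/2)] on the axis, with z measured from that loop.
Loop 1 (z = 0.0845 m): B₁ = 2.58×10⁻⁶ T. Loop 2 (z = 0.0845 m): B₂ = 2.58×10⁻⁶ T.
The fields add: B = B₁ + B₂ = 5.16×10⁻⁶ T.

B ≈ 5.16 μT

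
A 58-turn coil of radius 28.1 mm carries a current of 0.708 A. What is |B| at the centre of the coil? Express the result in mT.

B ≈ 0.918 mT

For an N-turn flat coil, B = Nμ₀I/(2R) with R = 0.0281 m.
B = 58 × 1.58×10⁻⁵ T = 9.18×10⁻⁴ T.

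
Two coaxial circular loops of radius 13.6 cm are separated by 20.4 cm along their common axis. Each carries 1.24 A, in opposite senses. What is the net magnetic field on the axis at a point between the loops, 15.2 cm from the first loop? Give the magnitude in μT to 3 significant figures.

B ≈ 2.97 μT

Each loop contributes B = μ₀IR²/[2(R²+z²)^(3/2)] on the axis, with z measured from that loop.
Loop 1 (z = 0.152 m): B₁ = 1.70×10⁻⁶ T. Loop 2 (z = 0.052 m): B₂ = 4.67×10⁻⁶ T.
The fields oppose: B = |B₁ − B₂| = 2.97×10⁻⁶ T.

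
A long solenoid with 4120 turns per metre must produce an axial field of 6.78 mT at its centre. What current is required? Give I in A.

I ≈ 1.31 A

Inside a long solenoid B = μ₀nI with n = 4120 m⁻¹, so I = B/(μ₀n).
I = 6.78×10⁻³ / (4π×10⁻⁷ × 4120) = 1.31 A.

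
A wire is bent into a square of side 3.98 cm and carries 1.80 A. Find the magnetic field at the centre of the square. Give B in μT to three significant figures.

B ≈ 51.2 μT

Each side is a finite straight segment at perpendicular distance d = a/(2 tan(π/4)) = 0.0199 m from the centre, with end-angles ±π/4.
One side contributes B₁ = (μ₀I/4πd)·2 sin(π/4) = 1.28×10⁻⁵ T.
All 4 sides add in the same direction: B = 4 × 1.28×10⁻⁵ = 5.12×10⁻⁵ T.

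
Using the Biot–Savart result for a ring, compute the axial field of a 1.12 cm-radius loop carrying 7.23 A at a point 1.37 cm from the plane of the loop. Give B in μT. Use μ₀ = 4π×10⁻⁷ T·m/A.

On the axis of a circular loop, B = μ₀IR² / [2(R²+z²)^(3/2)].
R² + z² = (0.0112)² + (0.0137)² = 0.0003131 m², and (R²+z²)^(3/2) = 5.54×10⁻⁶ m³.
B = (4π×10⁻⁷ × 7.23 × 0.0001254) / (2 × 5.54×10⁻⁶) = 1.03×10⁻⁴ T.

B ≈ 103 μT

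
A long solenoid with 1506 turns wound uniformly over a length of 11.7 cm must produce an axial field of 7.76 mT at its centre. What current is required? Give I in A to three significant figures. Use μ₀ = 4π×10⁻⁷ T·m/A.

Inside a long solenoid B = μ₀nI with n = 1.287×10⁴ m⁻¹, so I = B/(μ₀n).
I = 7.76×10⁻³ / (4π×10⁻⁷ × 1.287×10⁴) = 0.480 A.

I ≈ 0.480 A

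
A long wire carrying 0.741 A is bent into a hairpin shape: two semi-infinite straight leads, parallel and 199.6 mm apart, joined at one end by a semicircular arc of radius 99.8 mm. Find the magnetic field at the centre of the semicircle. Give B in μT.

The semicircular arc contributes B_arc = μ₀I·π/(4πR) = μ₀I/(4R) = 2.33×10⁻⁶ T.
Each semi-infinite lead is at perpendicular distance R = 0.0998 m from the centre, with the perpendicular foot at its near end, so it contributes μ₀I/(4πR); both point the same way, together 1.48×10⁻⁶ T.
Arc and leads all point the same direction: B = 2.33×10⁻⁶ + 1.48×10⁻⁶ = 3.82×10⁻⁶ T.

B ≈ 3.82 μT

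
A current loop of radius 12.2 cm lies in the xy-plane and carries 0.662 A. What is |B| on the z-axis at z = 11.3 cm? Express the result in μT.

On the axis of a circular loop, B = μ₀IR² / [2(R²+z²)^(3/2)].
R² + z² = (0.122)² + (0.113)² = 0.02765 m², and (R²+z²)^(3/2) = 4.60×10⁻³ m³.
B = (4π×10⁻⁷ × 0.662 × 0.01488) / (2 × 4.60×10⁻³) = 1.35×10⁻⁶ T.

B ≈ 1.35 μT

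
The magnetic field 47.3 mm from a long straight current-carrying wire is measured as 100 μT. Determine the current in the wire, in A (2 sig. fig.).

I ≈ 24 A

For a long straight wire B = μ₀I/(2πd), so I = 2πdB/μ₀.
I = 2π × 0.0473 × 1.00×10⁻⁴ / (4π×10⁻⁷) = 23.6 A.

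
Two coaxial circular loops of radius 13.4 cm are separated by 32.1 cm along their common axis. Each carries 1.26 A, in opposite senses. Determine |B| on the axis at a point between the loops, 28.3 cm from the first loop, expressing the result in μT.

Each loop contributes B = μ₀IR²/[2(R²+z²)^(3/2)] on the axis, with z measured from that loop.
Loop 1 (z = 0.283 m): B₁ = 4.63×10⁻⁷ T. Loop 2 (z = 0.038 m): B₂ = 5.26×10⁻⁶ T.
The fields oppose: B = |B₁ − B₂| = 4.80×10⁻⁶ T.

B ≈ 4.80 μT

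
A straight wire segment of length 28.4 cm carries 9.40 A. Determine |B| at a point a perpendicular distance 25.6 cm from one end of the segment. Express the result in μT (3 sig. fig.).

B ≈ 2.73 μT

For a finite straight segment, B = (μ₀I/4πd)(sinθ₁ + sinθ₂), where θ₁, θ₂ are the angles from the perpendicular to each end.
The perpendicular foot is at one end, so the two end-offsets along the wire are 0 and L = 0.284 m.
sinθ₁ = 0/√(0²+0.256²) = 0.0000; sinθ₂ = 0.284/√(0.284²+0.256²) = 0.7428.
B = (4π×10⁻⁷ × 9.40) / (4π × 0.256) × (0.0000 + 0.7428) = 2.73×10⁻⁶ T.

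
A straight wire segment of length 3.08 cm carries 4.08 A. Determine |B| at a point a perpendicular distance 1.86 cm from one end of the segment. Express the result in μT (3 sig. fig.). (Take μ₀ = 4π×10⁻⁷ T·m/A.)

For a finite straight segment, B = (μ₀I/4πd)(sinθ₁ + sinθ₂), where θ₁, θ₂ are the angles from the perpendicular to each end.
The perpendicular foot is at one end, so the two end-offsets along the wire are 0 and L = 0.0308 m.
sinθ₁ = 0/√(0²+0.0186²) = 0.0000; sinθ₂ = 0.0308/√(0.0308²+0.0186²) = 0.8560.
B = (4π×10⁻⁷ × 4.08) / (4π × 0.0186) × (0.0000 + 0.8560) = 1.88×10⁻⁵ T.

B ≈ 18.8 μT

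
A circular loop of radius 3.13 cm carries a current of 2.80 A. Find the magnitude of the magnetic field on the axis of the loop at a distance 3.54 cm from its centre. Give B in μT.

On the axis of a circular loop, B = μ₀IR² / [2(R²+z²)^(3/2)].
R² + z² = (0.0313)² + (0.0354)² = 0.002233 m², and (R²+z²)^(3/2) = 1.06×10⁻⁴ m³.
B = (4π×10⁻⁷ × 2.80 × 0.0009797) / (2 × 1.06×10⁻⁴) = 1.63×10⁻⁵ T.

B ≈ 16.3 μT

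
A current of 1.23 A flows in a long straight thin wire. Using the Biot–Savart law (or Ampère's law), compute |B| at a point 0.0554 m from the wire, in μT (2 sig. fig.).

For an infinitely long straight wire, B = μ₀I/(2πd).
B = (4π×10⁻⁷ × 1.23) / (2π × 0.0554) = 4.44×10⁻⁶ T.

B ≈ 4.4 μT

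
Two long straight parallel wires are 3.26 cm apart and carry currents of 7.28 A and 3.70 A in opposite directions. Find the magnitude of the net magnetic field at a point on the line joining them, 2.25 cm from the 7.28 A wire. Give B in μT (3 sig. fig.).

Each long wire gives B = μ₀I/(2πd). Distances are d₁ = 0.0225 m and d₂ = 0.0101 m.
B₁ = 6.47×10⁻⁵ T, B₂ = 7.33×10⁻⁵ T.
Between antiparallel currents both contributions point the same way, so they add. B = B₁ + B₂ = 6.47×10⁻⁵ + 7.33×10⁻⁵ = 1.38×10⁻⁴ T.

B ≈ 138 μT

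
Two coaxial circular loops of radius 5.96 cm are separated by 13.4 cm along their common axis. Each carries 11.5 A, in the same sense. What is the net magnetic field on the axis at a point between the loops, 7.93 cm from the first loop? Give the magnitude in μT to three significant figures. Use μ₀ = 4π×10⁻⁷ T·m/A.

B ≈ 74.8 μT

Each loop contributes B = μ₀IR²/[2(R²+z²)^(3/2)] on the axis, with z measured from that loop.
Loop 1 (z = 0.0793 m): B₁ = 2.63×10⁻⁵ T. Loop 2 (z = 0.0547 m): B₂ = 4.85×10⁻⁵ T.
The fields add: B = B₁ + B₂ = 7.48×10⁻⁵ T.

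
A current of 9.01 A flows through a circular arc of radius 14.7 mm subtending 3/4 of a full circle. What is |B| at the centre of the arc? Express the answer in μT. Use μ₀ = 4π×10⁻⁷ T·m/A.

The Biot–Savart field of a circular arc at its centre is B = μ₀Iφ/(4πR), with φ = 4.712 rad.
B = (4π×10⁻⁷ × 9.01 × 4.712) / (4π × 0.0147) = 2.89×10⁻⁴ T.

B ≈ 289 μT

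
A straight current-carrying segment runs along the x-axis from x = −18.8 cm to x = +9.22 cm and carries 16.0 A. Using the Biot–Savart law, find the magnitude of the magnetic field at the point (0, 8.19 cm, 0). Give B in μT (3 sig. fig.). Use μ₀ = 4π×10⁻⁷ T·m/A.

For a finite straight segment, B = (μ₀I/4πd)(sinθ₁ + sinθ₂), where θ₁, θ₂ are the angles from the perpendicular to each end.
The perpendicular distance is d = 0.0819 m; the end-offsets along the wire are a = 0.188 m and b = 0.0922 m.
sinθ₁ = 0.188/√(0.188²+0.0819²) = 0.9168; sinθ₂ = 0.0922/√(0.0922²+0.0819²) = 0.7476.
B = (4π×10⁻⁷ × 16.0) / (4π × 0.0819) × (0.9168 + 0.7476) = 3.25×10⁻⁵ T.

B ≈ 32.5 μT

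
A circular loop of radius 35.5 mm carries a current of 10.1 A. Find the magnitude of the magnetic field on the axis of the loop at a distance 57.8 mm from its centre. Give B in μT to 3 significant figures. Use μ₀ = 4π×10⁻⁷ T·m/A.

On the axis of a circular loop, B = μ₀IR² / [2(R²+z²)^(3/2)].
R² + z² = (0.0355)² + (0.0578)² = 0.004601 m², and (R²+z²)^(3/2) = 3.12×10⁻⁴ m³.
B = (4π×10⁻⁷ × 10.1 × 0.00126) / (2 × 3.12×10⁻⁴) = 2.56×10⁻⁵ T.

B ≈ 25.6 μT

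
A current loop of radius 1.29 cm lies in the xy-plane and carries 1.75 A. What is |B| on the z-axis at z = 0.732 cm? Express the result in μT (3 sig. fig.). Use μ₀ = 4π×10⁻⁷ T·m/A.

On the axis of a circular loop, B = μ₀IR² / [2(R²+z²)^(3/2)].
R² + z² = (0.0129)² + (0.00732)² = 0.00022 m², and (R²+z²)^(3/2) = 3.26×10⁻⁶ m³.
B = (4π×10⁻⁷ × 1.75 × 0.0001664) / (2 × 3.26×10⁻⁶) = 5.61×10⁻⁵ T.

B ≈ 56.1 μT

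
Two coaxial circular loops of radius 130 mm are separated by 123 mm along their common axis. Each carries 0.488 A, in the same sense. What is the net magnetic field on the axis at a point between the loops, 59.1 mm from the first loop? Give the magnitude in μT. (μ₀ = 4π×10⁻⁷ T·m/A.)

B ≈ 3.48 μT

Each loop contributes B = μ₀IR²/[2(R²+z²)^(3/2)] on the axis, with z measured from that loop.
Loop 1 (z = 0.0591 m): B₁ = 1.78×10⁻⁶ T. Loop 2 (z = 0.0639 m): B₂ = 1.70×10⁻⁶ T.
The fields add: B = B₁ + B₂ = 3.48×10⁻⁶ T.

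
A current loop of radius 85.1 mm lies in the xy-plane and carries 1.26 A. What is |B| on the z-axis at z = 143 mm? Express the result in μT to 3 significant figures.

On the axis of a circular loop, B = μ₀IR² / [2(R²+z²)^(3/2)].
R² + z² = (0.0851)² + (0.143)² = 0.02769 m², and (R²+z²)^(3/2) = 4.61×10⁻³ m³.
B = (4π×10⁻⁷ × 1.26 × 0.007242) / (2 × 4.61×10⁻³) = 1.24×10⁻⁶ T.

B ≈ 1.24 μT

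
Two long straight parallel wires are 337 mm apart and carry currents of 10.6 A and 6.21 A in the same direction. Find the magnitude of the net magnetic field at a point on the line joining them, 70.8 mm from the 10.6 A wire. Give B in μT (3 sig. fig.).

Each long wire gives B = μ₀I/(2πd). Distances are d₁ = 0.0708 m and d₂ = 0.2662 m.
B₁ = 2.99×10⁻⁵ T, B₂ = 4.67×10⁻⁶ T.
Between parallel currents the two contributions point in opposite directions, so they subtract. B = |B₁ − B₂| = |2.99×10⁻⁵ − 4.67×10⁻⁶| = 2.53×10⁻⁵ T.

B ≈ 25.3 μT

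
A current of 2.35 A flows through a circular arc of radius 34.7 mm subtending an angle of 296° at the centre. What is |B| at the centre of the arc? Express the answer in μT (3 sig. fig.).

The Biot–Savart field of a circular arc at its centre is B = μ₀Iφ/(4πR), with φ = 5.166 rad.
B = (4π×10⁻⁷ × 2.35 × 5.166) / (4π × 0.0347) = 3.50×10⁻⁵ T.

B ≈ 35.0 μT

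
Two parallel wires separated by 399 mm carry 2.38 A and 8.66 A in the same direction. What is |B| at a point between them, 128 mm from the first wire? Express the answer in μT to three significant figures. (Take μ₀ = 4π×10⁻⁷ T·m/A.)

B ≈ 2.67 μT

Each long wire gives B = μ₀I/(2πd). Distances are d₁ = 0.128 m and d₂ = 0.271 m.
B₁ = 3.72×10⁻⁶ T, B₂ = 6.39×10⁻⁶ T.
Between parallel currents the two contributions point in opposite directions, so they subtract. B = |B₁ − B₂| = |3.72×10⁻⁶ − 6.39×10⁻⁶| = 2.67×10⁻⁶ T.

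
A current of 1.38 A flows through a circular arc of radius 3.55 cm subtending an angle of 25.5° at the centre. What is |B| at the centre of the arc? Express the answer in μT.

The Biot–Savart field of a circular arc at its centre is B = μ₀Iφ/(4πR), with φ = 0.4451 rad.
B = (4π×10⁻⁷ × 1.38 × 0.4451) / (4π × 0.0355) = 1.73×10⁻⁶ T.

B ≈ 1.73 μT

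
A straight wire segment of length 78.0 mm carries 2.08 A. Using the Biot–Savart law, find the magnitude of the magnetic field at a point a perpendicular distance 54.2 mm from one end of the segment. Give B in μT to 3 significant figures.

B ≈ 3.15 μT

For a finite straight segment, B = (μ₀I/4πd)(sinθ₁ + sinθ₂), where θ₁, θ₂ are the angles from the perpendicular to each end.
The perpendicular foot is at one end, so the two end-offsets along the wire are 0 and L = 0.078 m.
sinθ₁ = 0/√(0²+0.0542²) = 0.0000; sinθ₂ = 0.078/√(0.078²+0.0542²) = 0.8212.
B = (4π×10⁻⁷ × 2.08) / (4π × 0.0542) × (0.0000 + 0.8212) = 3.15×10⁻⁶ T.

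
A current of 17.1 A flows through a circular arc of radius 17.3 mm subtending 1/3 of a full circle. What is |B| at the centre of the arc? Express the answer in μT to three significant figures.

The Biot–Savart field of a circular arc at its centre is B = μ₀Iφ/(4πR), with φ = 2.094 rad.
B = (4π×10⁻⁷ × 17.1 × 2.094) / (4π × 0.0173) = 2.07×10⁻⁴ T.

B ≈ 207 μT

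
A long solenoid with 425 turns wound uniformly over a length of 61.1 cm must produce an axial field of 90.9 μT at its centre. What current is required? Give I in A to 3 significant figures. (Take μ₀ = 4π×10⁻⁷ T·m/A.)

I ≈ 0.104 A

Inside a long solenoid B = μ₀nI with n = 695.6 m⁻¹, so I = B/(μ₀n).
I = 9.09×10⁻⁵ / (4π×10⁻⁷ × 695.6) = 0.104 A.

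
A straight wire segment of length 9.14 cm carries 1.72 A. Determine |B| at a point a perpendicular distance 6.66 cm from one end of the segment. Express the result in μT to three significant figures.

For a finite straight segment, B = (μ₀I/4πd)(sinθ₁ + sinθ₂), where θ₁, θ₂ are the angles from the perpendicular to each end.
The perpendicular foot is at one end, so the two end-offsets along the wire are 0 and L = 0.0914 m.
sinθ₁ = 0/√(0²+0.0666²) = 0.0000; sinθ₂ = 0.0914/√(0.0914²+0.0666²) = 0.8082.
B = (4π×10⁻⁷ × 1.72) / (4π × 0.0666) × (0.0000 + 0.8082) = 2.09×10⁻⁶ T.

B ≈ 2.09 μT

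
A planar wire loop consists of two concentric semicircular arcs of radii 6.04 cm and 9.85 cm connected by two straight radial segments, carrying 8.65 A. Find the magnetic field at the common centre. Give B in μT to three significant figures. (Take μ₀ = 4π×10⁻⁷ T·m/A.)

B ≈ 17.4 μT

The radial connectors point toward the centre, so dl × r̂ = 0 and they contribute nothing.
Each semicircle gives μ₀I/(4R): inner arc 4.50×10⁻⁵ T, outer arc 2.76×10⁻⁵ T.
The two arcs carry current in opposite angular senses, so their fields oppose: B = |4.50×10⁻⁵ − 2.76×10⁻⁵| = 1.74×10⁻⁵ T.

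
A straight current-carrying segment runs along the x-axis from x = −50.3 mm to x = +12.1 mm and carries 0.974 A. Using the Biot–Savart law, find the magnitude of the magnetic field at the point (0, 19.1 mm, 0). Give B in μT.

B ≈ 7.50 μT

For a finite straight segment, B = (μ₀I/4πd)(sinθ₁ + sinθ₂), where θ₁, θ₂ are the angles from the perpendicular to each end.
The perpendicular distance is d = 0.0191 m; the end-offsets along the wire are a = 0.0503 m and b = 0.0121 m.
sinθ₁ = 0.0503/√(0.0503²+0.0191²) = 0.9349; sinθ₂ = 0.0121/√(0.0121²+0.0191²) = 0.5352.
B = (4π×10⁻⁷ × 0.974) / (4π × 0.0191) × (0.9349 + 0.5352) = 7.50×10⁻⁶ T.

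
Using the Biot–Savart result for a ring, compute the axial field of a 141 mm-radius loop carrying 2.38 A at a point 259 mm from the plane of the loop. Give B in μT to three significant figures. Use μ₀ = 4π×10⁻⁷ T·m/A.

B ≈ 1.16 μT

On the axis of a circular loop, B = μ₀IR² / [2(R²+z²)^(3/2)].
R² + z² = (0.141)² + (0.259)² = 0.08696 m², and (R²+z²)^(3/2) = 2.56×10⁻² m³.
B = (4π×10⁻⁷ × 2.38 × 0.01988) / (2 × 2.56×10⁻²) = 1.16×10⁻⁶ T.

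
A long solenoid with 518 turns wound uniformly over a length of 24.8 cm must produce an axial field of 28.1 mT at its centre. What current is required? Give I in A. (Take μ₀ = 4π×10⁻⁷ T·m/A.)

I ≈ 10.7 A

Inside a long solenoid B = μ₀nI with n = 2089 m⁻¹, so I = B/(μ₀n).
I = 2.81×10⁻² / (4π×10⁻⁷ × 2089) = 10.7 A.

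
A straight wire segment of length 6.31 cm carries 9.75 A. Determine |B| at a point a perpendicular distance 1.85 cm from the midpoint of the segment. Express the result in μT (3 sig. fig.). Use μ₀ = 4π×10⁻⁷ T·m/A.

B ≈ 90.9 μT

For a finite straight segment, B = (μ₀I/4πd)(sinθ₁ + sinθ₂), where θ₁, θ₂ are the angles from the perpendicular to each end.
The perpendicular from the point meets the wire at its midpoint, so each end is L/2 = 0.03155 m away along the wire.
sinθ₁ = 0.03155/√(0.03155²+0.0185²) = 0.8626; sinθ₂ = 0.03155/√(0.03155²+0.0185²) = 0.8626.
B = (4π×10⁻⁷ × 9.75) / (4π × 0.0185) × (0.8626 + 0.8626) = 9.09×10⁻⁵ T.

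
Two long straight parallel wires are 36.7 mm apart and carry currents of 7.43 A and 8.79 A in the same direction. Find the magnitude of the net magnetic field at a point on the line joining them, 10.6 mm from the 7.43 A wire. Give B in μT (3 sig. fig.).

B ≈ 72.8 μT

Each long wire gives B = μ₀I/(2πd). Distances are d₁ = 0.0106 m and d₂ = 0.0261 m.
B₁ = 1.40×10⁻⁴ T, B₂ = 6.74×10⁻⁵ T.
Between parallel currents the two contributions point in opposite directions, so they subtract. B = |B₁ − B₂| = |1.40×10⁻⁴ − 6.74×10⁻⁵| = 7.28×10⁻⁵ T.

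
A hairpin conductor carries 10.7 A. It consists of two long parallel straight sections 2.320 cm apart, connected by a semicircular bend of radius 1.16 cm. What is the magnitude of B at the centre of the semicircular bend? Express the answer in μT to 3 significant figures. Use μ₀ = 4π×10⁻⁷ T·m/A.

The semicircular arc contributes B_arc = μ₀I·π/(4πR) = μ₀I/(4R) = 2.90×10⁻⁴ T.
Each semi-infinite lead is at perpendicular distance R = 0.0116 m from the centre, with the perpendicular foot at its near end, so it contributes μ₀I/(4πR); both point the same way, together 1.84×10⁻⁴ T.
Arc and leads all point the same direction: B = 2.90×10⁻⁴ + 1.84×10⁻⁴ = 4.74×10⁻⁴ T.

B ≈ 474 μT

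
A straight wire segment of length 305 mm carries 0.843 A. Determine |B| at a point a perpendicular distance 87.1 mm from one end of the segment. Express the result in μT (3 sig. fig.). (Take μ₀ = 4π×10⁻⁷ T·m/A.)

B ≈ 0.931 μT

For a finite straight segment, B = (μ₀I/4πd)(sinθ₁ + sinθ₂), where θ₁, θ₂ are the angles from the perpendicular to each end.
The perpendicular foot is at one end, so the two end-offsets along the wire are 0 and L = 0.305 m.
sinθ₁ = 0/√(0²+0.0871²) = 0.0000; sinθ₂ = 0.305/√(0.305²+0.0871²) = 0.9616.
B = (4π×10⁻⁷ × 0.843) / (4π × 0.0871) × (0.0000 + 0.9616) = 9.31×10⁻⁷ T.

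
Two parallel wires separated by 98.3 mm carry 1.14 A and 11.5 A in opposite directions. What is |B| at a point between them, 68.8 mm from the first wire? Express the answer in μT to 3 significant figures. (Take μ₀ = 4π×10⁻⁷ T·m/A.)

Each long wire gives B = μ₀I/(2πd). Distances are d₁ = 0.0688 m and d₂ = 0.0295 m.
B₁ = 3.31×10⁻⁶ T, B₂ = 7.80×10⁻⁵ T.
Between antiparallel currents both contributions point the same way, so they add. B = B₁ + B₂ = 3.31×10⁻⁶ + 7.80×10⁻⁵ = 8.13×10⁻⁵ T.

B ≈ 81.3 μT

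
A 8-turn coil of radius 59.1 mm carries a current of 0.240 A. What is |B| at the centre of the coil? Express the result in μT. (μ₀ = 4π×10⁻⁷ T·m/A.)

For an N-turn flat coil, B = Nμ₀I/(2R) with R = 0.0591 m.
B = 8 × 2.55×10⁻⁶ T = 2.04×10⁻⁵ T.

B ≈ 20.4 μT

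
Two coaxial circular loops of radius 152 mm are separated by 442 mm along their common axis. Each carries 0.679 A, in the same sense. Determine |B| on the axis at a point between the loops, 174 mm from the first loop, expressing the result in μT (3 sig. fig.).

B ≈ 1.14 μT

Each loop contributes B = μ₀IR²/[2(R²+z²)^(3/2)] on the axis, with z measured from that loop.
Loop 1 (z = 0.174 m): B₁ = 7.99×10⁻⁷ T. Loop 2 (z = 0.268 m): B₂ = 3.37×10⁻⁷ T.
The fields add: B = B₁ + B₂ = 1.14×10⁻⁶ T.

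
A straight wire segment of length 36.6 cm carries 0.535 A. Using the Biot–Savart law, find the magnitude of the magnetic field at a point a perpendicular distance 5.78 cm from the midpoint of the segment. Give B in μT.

For a finite straight segment, B = (μ₀I/4πd)(sinθ₁ + sinθ₂), where θ₁, θ₂ are the angles from the perpendicular to each end.
The perpendicular from the point meets the wire at its midpoint, so each end is L/2 = 0.183 m away along the wire.
sinθ₁ = 0.183/√(0.183²+0.0578²) = 0.9536; sinθ₂ = 0.183/√(0.183²+0.0578²) = 0.9536.
B = (4π×10⁻⁷ × 0.535) / (4π × 0.0578) × (0.9536 + 0.9536) = 1.77×10⁻⁶ T.

B ≈ 1.77 μT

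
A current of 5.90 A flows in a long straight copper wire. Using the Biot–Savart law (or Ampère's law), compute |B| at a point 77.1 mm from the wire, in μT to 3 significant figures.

B ≈ 15.3 μT

For an infinitely long straight wire, B = μ₀I/(2πd).
B = (4π×10⁻⁷ × 5.90) / (2π × 0.0771) = 1.53×10⁻⁵ T.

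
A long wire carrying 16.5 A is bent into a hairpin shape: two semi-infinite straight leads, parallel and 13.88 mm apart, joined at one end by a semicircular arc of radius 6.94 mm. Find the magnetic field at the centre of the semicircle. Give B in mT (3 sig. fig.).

The semicircular arc contributes B_arc = μ₀I·π/(4πR) = μ₀I/(4R) = 7.47×10⁻⁴ T.
Each semi-infinite lead is at perpendicular distance R = 0.00694 m from the centre, with the perpendicular foot at its near end, so it contributes μ₀I/(4πR); both point the same way, together 4.76×10⁻⁴ T.
Arc and leads all point the same direction: B = 7.47×10⁻⁴ + 4.76×10⁻⁴ = 1.22×10⁻³ T.

B ≈ 1.22 mT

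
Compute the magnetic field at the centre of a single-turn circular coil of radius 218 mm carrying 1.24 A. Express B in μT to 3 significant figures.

At the centre of a circular loop the Biot–Savart law gives B = μ₀I/(2R).
B = (4π×10⁻⁷ × 1.24) / (2 × 0.218) = 3.57×10⁻⁶ T.

B ≈ 3.57 μT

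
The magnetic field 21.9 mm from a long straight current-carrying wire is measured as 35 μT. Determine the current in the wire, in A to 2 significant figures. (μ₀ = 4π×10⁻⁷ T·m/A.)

I ≈ 3.8 A

For a long straight wire B = μ₀I/(2πd), so I = 2πdB/μ₀.
I = 2π × 0.0219 × 3.50×10⁻⁵ / (4π×10⁻⁷) = 3.83 A.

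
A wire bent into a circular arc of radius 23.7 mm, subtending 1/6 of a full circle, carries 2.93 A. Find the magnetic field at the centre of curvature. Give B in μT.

The Biot–Savart field of a circular arc at its centre is B = μ₀Iφ/(4πR), with φ = 1.047 rad.
B = (4π×10⁻⁷ × 2.93 × 1.047) / (4π × 0.0237) = 1.29×10⁻⁵ T.

B ≈ 12.9 μT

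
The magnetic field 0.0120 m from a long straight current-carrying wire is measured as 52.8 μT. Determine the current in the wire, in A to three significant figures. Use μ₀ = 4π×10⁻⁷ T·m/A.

For a long straight wire B = μ₀I/(2πd), so I = 2πdB/μ₀.
I = 2π × 0.012 × 5.28×10⁻⁵ / (4π×10⁻⁷) = 3.17 A.

I ≈ 3.17 A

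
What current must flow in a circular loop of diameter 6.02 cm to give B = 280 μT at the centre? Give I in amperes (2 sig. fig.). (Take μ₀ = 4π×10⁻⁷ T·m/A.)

At the centre of a circular loop B = μ₀I/(2R), so I = 2RB/μ₀.
With R = 0.0301 m, I = 2 × 0.0301 × 2.80×10⁻⁴ / (4π×10⁻⁷) = 13.4 A.

I ≈ 13 A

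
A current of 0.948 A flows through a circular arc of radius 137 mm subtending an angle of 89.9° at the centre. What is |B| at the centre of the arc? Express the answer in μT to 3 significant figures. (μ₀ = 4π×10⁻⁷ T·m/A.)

B ≈ 1.09 μT

The Biot–Savart field of a circular arc at its centre is B = μ₀Iφ/(4πR), with φ = 1.569 rad.
B = (4π×10⁻⁷ × 0.948 × 1.569) / (4π × 0.137) = 1.09×10⁻⁶ T.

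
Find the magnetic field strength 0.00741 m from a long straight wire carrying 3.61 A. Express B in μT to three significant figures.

B ≈ 97.4 μT

For an infinitely long straight wire, B = μ₀I/(2πd).
B = (4π×10⁻⁷ × 3.61) / (2π × 0.00741) = 9.74×10⁻⁵ T.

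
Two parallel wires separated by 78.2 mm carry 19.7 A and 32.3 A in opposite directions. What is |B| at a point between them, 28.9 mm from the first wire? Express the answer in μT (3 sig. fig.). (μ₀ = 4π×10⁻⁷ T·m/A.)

B ≈ 267 μT

Each long wire gives B = μ₀I/(2πd). Distances are d₁ = 0.0289 m and d₂ = 0.0493 m.
B₁ = 1.36×10⁻⁴ T, B₂ = 1.31×10⁻⁴ T.
Between antiparallel currents both contributions point the same way, so they add. B = B₁ + B₂ = 1.36×10⁻⁴ + 1.31×10⁻⁴ = 2.67×10⁻⁴ T.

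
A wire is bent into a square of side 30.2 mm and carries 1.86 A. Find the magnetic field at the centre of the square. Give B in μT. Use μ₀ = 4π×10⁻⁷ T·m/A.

B ≈ 69.7 μT

Each side is a finite straight segment at perpendicular distance d = a/(2 tan(π/4)) = 0.0151 m from the centre, with end-angles ±π/4.
One side contributes B₁ = (μ₀I/4πd)·2 sin(π/4) = 1.74×10⁻⁵ T.
All 4 sides add in the same direction: B = 4 × 1.74×10⁻⁵ = 6.97×10⁻⁵ T.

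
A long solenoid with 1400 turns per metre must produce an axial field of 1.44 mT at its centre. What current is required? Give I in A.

Inside a long solenoid B = μ₀nI with n = 1400 m⁻¹, so I = B/(μ₀n).
I = 1.44×10⁻³ / (4π×10⁻⁷ × 1400) = 0.819 A.

I ≈ 0.819 A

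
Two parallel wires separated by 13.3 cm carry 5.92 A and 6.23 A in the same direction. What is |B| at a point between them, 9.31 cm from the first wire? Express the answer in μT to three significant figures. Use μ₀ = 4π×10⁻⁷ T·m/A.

B ≈ 18.5 μT

Each long wire gives B = μ₀I/(2πd). Distances are d₁ = 0.0931 m and d₂ = 0.0399 m.
B₁ = 1.27×10⁻⁵ T, B₂ = 3.12×10⁻⁵ T.
Between parallel currents the two contributions point in opposite directions, so they subtract. B = |B₁ − B₂| = |1.27×10⁻⁵ − 3.12×10⁻⁵| = 1.85×10⁻⁵ T.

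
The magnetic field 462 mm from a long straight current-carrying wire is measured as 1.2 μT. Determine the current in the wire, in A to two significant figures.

For a long straight wire B = μ₀I/(2πd), so I = 2πdB/μ₀.
I = 2π × 0.462 × 1.20×10⁻⁶ / (4π×10⁻⁷) = 2.77 A.

I ≈ 2.8 A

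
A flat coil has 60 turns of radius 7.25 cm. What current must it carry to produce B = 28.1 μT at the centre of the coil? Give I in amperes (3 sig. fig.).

For an N-turn coil, B = Nμ₀I/(2R) with R = 0.0725 m, so I = 2RB/(Nμ₀) = 2 × 0.0725 × 2.81×10⁻⁵ / (60 × 4π×10⁻⁷) = 5.40×10⁻² A.

I ≈ 0.0540 A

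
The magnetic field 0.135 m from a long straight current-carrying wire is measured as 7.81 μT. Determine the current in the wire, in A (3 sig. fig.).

For a long straight wire B = μ₀I/(2πd), so I = 2πdB/μ₀.
I = 2π × 0.135 × 7.81×10⁻⁶ / (4π×10⁻⁷) = 5.27 A.

I ≈ 5.27 A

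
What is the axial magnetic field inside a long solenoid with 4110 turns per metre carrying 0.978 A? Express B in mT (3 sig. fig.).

Inside a long solenoid, B = μ₀nI with n = 4110 turns/m.
B = 4π×10⁻⁷ × 4110 × 0.978 = 5.05×10⁻³ T.

B ≈ 5.05 mT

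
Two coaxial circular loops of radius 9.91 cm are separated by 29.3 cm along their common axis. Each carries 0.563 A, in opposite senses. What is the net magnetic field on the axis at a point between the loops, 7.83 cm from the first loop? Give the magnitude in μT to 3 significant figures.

B ≈ 1.46 μT

Each loop contributes B = μ₀IR²/[2(R²+z²)^(3/2)] on the axis, with z measured from that loop.
Loop 1 (z = 0.0783 m): B₁ = 1.72×10⁻⁶ T. Loop 2 (z = 0.2147 m): B₂ = 2.63×10⁻⁷ T.
The fields oppose: B = |B₁ − B₂| = 1.46×10⁻⁶ T.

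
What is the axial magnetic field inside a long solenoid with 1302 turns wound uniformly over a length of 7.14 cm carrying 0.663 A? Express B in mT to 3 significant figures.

B ≈ 15.2 mT

Inside a long solenoid, B = μ₀nI with n = 1.824×10⁴ turns/m.
B = 4π×10⁻⁷ × 1.824×10⁴ × 0.663 = 1.52×10⁻² T.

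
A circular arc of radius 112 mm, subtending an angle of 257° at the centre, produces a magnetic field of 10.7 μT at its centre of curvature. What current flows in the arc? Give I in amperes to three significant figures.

I ≈ 2.67 A

For a circular arc, B = μ₀Iφ/(4πR) with φ in radians; here φ = 4.485 rad.
So I = 4πRB/(μ₀φ) = 4π × 0.112 × 1.07×10⁻⁵ / (4π×10⁻⁷ × 4.485) = 2.67 A.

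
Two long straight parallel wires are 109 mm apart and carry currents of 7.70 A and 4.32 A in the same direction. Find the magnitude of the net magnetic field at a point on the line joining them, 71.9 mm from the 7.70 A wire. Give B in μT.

B ≈ 1.87 μT

Each long wire gives B = μ₀I/(2πd). Distances are d₁ = 0.0719 m and d₂ = 0.0371 m.
B₁ = 2.14×10⁻⁵ T, B₂ = 2.33×10⁻⁵ T.
Between parallel currents the two contributions point in opposite directions, so they subtract. B = |B₁ − B₂| = |2.14×10⁻⁵ − 2.33×10⁻⁵| = 1.87×10⁻⁶ T.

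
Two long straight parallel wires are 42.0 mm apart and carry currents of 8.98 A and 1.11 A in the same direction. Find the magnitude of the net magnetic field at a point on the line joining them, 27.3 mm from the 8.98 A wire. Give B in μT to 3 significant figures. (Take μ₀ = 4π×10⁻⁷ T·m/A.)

Each long wire gives B = μ₀I/(2πd). Distances are d₁ = 0.0273 m and d₂ = 0.0147 m.
B₁ = 6.58×10⁻⁵ T, B₂ = 1.51×10⁻⁵ T.
Between parallel currents the two contributions point in opposite directions, so they subtract. B = |B₁ − B₂| = |6.58×10⁻⁵ − 1.51×10⁻⁵| = 5.07×10⁻⁵ T.

B ≈ 50.7 μT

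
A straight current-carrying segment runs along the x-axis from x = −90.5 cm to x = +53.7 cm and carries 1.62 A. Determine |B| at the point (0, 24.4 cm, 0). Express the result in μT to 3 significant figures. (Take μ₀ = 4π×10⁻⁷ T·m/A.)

B ≈ 1.25 μT

For a finite straight segment, B = (μ₀I/4πd)(sinθ₁ + sinθ₂), where θ₁, θ₂ are the angles from the perpendicular to each end.
The perpendicular distance is d = 0.244 m; the end-offsets along the wire are a = 0.905 m and b = 0.537 m.
sinθ₁ = 0.905/√(0.905²+0.244²) = 0.9655; sinθ₂ = 0.537/√(0.537²+0.244²) = 0.9104.
B = (4π×10⁻⁷ × 1.62) / (4π × 0.244) × (0.9655 + 0.9104) = 1.25×10⁻⁶ T.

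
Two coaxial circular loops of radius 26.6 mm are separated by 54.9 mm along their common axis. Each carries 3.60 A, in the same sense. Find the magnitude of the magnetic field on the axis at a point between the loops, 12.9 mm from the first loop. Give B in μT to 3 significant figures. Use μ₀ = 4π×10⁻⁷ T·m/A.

B ≈ 75.0 μT

Each loop contributes B = μ₀IR²/[2(R²+z²)^(3/2)] on the axis, with z measured from that loop.
Loop 1 (z = 0.0129 m): B₁ = 6.19×10⁻⁵ T. Loop 2 (z = 0.042 m): B₂ = 1.30×10⁻⁵ T.
The fields add: B = B₁ + B₂ = 7.50×10⁻⁵ T.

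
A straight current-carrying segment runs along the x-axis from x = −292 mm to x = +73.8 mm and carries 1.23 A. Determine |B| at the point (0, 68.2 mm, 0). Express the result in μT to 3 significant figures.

For a finite straight segment, B = (μ₀I/4πd)(sinθ₁ + sinθ₂), where θ₁, θ₂ are the angles from the perpendicular to each end.
The perpendicular distance is d = 0.0682 m; the end-offsets along the wire are a = 0.292 m and b = 0.0738 m.
sinθ₁ = 0.292/√(0.292²+0.0682²) = 0.9738; sinθ₂ = 0.0738/√(0.0738²+0.0682²) = 0.7344.
B = (4π×10⁻⁷ × 1.23) / (4π × 0.0682) × (0.9738 + 0.7344) = 3.08×10⁻⁶ T.

B ≈ 3.08 μT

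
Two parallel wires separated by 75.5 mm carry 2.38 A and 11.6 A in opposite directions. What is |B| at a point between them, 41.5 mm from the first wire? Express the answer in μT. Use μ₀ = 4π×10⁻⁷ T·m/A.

B ≈ 79.7 μT

Each long wire gives B = μ₀I/(2πd). Distances are d₁ = 0.0415 m and d₂ = 0.034 m.
B₁ = 1.15×10⁻⁵ T, B₂ = 6.82×10⁻⁵ T.
Between antiparallel currents both contributions point the same way, so they add. B = B₁ + B₂ = 1.15×10⁻⁵ + 6.82×10⁻⁵ = 7.97×10⁻⁵ T.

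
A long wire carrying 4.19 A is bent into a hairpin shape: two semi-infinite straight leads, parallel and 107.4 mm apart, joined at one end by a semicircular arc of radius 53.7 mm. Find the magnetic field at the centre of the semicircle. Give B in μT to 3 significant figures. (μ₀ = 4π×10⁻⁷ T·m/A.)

B ≈ 40.1 μT

The semicircular arc contributes B_arc = μ₀I·π/(4πR) = μ₀I/(4R) = 2.45×10⁻⁵ T.
Each semi-infinite lead is at perpendicular distance R = 0.0537 m from the centre, with the perpendicular foot at its near end, so it contributes μ₀I/(4πR); both point the same way, together 1.56×10⁻⁵ T.
Arc and leads all point the same direction: B = 2.45×10⁻⁵ + 1.56×10⁻⁵ = 4.01×10⁻⁵ T.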